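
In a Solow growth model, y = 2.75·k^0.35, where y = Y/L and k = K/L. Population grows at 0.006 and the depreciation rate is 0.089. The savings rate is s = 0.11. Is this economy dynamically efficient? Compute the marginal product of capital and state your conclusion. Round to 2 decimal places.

Break-even investment rate: n + δ = 0.006 + 0.089 = 0.095.
Steady-state k*: s·A·k^0.35 = 0.095·k gives k* = (0.11·2.75/0.095)^(1/0.65) ≈ 5.9409.
MPK = 0.35·2.75·5.9409^(-0.65) ≈ 0.3023.
MPK > n+δ = 0.095, so the economy is dynamically efficient (under-saving).

dynamically efficient; MPK ≈ 0.30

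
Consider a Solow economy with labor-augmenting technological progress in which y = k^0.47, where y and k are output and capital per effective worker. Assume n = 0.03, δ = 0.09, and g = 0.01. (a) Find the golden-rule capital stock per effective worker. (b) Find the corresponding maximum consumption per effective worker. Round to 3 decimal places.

Capital per effective worker breaks even when investment replaces (n + g + δ)·k; here n + g + δ = 0.13.
Golden rule sets MPK = n+g+δ: 0.47·k^(0.47−1) = 0.13, so k_gold = (0.47/0.13)^(1/0.53) ≈ 11.3011.
y_gold = 11.3011^0.47 ≈ 3.1258; c_gold = y_gold − 0.13·k_gold ≈ 1.6567.

(a) k_gold ≈ 11.301; (b) c_gold ≈ 1.657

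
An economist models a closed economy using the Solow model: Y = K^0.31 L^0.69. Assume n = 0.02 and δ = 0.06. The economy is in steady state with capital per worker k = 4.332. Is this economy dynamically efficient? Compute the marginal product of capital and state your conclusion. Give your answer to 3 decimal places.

dynamically efficient; MPK ≈ 0.113

Break-even investment rate: n + δ = 0.02 + 0.06 = 0.08.
MPK = 0.31·k^(0.31−1) = 0.31·4.332^(-0.69) ≈ 0.1127.
MPK > 0.08, so the economy is dynamically efficient (under-saving).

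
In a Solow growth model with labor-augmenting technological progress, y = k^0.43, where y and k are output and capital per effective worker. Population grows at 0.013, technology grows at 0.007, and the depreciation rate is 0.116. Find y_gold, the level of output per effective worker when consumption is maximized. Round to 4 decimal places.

y_gold ≈ 2.3831

n + g + δ = 0.013 + 0.007 + 0.116 = 0.136.
Setting f'(k) = n+g+δ gives 0.43·k^(0.43−1) = 0.136, hence k_gold = (0.43/0.136)^(1/0.57) ≈ 7.5348.
Output: y_gold = k_gold^0.43 = 7.5348^0.43 ≈ 2.3831.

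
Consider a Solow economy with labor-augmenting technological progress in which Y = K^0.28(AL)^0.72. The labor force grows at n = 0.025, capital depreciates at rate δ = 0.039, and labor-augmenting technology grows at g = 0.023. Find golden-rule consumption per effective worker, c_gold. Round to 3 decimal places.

c_gold ≈ 1.134

Break-even investment rate: n + g + δ = 0.025 + 0.023 + 0.039 = 0.087.
At the golden rule the marginal product of capital equals n+g+δ: 0.28·k^(0.28−1) = 0.087. Solving, k_gold = (0.28/0.087)^(1/0.72) ≈ 5.0705.
y_gold = 5.0705^0.28 ≈ 1.5755.
c_gold = y_gold − (n+g+δ)·k_gold = 1.5755 − 0.087·5.0705 ≈ 1.1344.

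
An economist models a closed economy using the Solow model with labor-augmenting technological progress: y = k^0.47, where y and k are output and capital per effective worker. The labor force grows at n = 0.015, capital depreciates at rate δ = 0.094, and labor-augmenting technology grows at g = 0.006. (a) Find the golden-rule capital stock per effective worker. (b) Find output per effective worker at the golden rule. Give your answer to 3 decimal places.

(a) k_gold ≈ 14.242; (b) y_gold ≈ 3.485

n + g + δ = 0.015 + 0.006 + 0.094 = 0.115.
Golden rule sets MPK = n+g+δ: 0.47·k^(0.47−1) = 0.115, so k_gold = (0.47/0.115)^(1/0.53) ≈ 14.2425.
y_gold = 14.2425^0.47 ≈ 3.4849.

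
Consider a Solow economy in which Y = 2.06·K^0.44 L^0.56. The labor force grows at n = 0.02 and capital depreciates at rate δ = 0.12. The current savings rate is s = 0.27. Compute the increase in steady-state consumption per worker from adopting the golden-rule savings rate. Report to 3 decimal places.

Δc ≈ 0.560

n + δ = 0.02 + 0.12 = 0.14.
Current steady state (s = 0.27): k* = (0.27·2.06/0.14)^(1/0.56) ≈ 11.7443, y* = 2.06·11.7443^0.44 ≈ 6.0896, c* = (1−0.27)·6.0896 ≈ 4.4454.
Setting f'(k) = n+δ gives 0.44·2.06·k^(0.44−1) = 0.14, hence k_gold = (0.44·2.06/0.14)^(1/0.56) ≈ 28.0903.
y_gold = 2.06·28.0903^0.44 ≈ 8.9378, c_gold = y_gold − 0.14·k_gold ≈ 5.0052.
Gain: Δc = 5.0052 − 4.4454 ≈ 0.5598.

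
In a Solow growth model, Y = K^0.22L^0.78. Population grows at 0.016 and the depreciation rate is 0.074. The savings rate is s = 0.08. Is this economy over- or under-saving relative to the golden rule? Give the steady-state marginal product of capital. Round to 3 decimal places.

Break-even investment rate: n + δ = 0.016 + 0.074 = 0.09.
Steady-state k*: s·k^0.22 = 0.09·k gives k* = (0.08/0.09)^(1/0.78) ≈ 0.8598.
MPK = 0.22·0.8598^(-0.78) ≈ 0.2475.
MPK > n+δ = 0.09, so the economy is dynamically efficient (under-saving).

under-saving; MPK ≈ 0.247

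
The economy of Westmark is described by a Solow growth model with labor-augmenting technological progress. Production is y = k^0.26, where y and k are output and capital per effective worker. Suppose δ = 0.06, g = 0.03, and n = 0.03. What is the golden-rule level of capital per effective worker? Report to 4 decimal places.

Break-even investment rate: n + g + δ = 0.03 + 0.03 + 0.06 = 0.12.
Setting f'(k) = n+g+δ gives 0.26·k^(0.26−1) = 0.12, hence k_gold = (0.26/0.12)^(1/0.74) ≈ 2.8430.

k_gold ≈ 2.8430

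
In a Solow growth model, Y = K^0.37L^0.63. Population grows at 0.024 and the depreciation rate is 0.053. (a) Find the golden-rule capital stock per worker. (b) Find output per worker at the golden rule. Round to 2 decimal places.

The effective depreciation rate is n + δ = 0.024 + 0.053 = 0.077.
Golden rule sets MPK = n+δ: 0.37·k^(0.37−1) = 0.077, so k_gold = (0.37/0.077)^(1/0.63) ≈ 12.0804.
y_gold = 12.0804^0.37 ≈ 2.5140.

(a) k_gold ≈ 12.08; (b) y_gold ≈ 2.51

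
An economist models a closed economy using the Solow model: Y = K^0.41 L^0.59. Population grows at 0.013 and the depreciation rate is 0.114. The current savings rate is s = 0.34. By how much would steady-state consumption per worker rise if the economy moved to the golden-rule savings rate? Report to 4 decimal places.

Capital per worker breaks even when investment replaces (n + δ)·k; here n + δ = 0.127.
Current steady state (s = 0.34): k* = (0.34/0.127)^(1/0.59) ≈ 5.3073, y* = 5.3073^0.41 ≈ 1.9824, c* = (1−0.34)·1.9824 ≈ 1.3084.
Maximizing c = f(k) − (n+δ)·k gives f'(k) = n+δ, i.e. 0.41·k^(0.41−1) = 0.127, so k_gold = (0.41/0.127)^(1/0.59) ≈ 7.2892.
y_gold = 7.2892^0.41 ≈ 2.2579, c_gold = y_gold − 0.127·k_gold ≈ 1.3321.
Gain: Δc = 1.3321 − 1.3084 ≈ 0.0237.

Δc ≈ 0.0237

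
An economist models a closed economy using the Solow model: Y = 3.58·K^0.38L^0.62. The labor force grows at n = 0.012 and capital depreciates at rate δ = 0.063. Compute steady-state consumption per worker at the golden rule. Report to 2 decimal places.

c_gold ≈ 13.11

n + δ = 0.012 + 0.063 = 0.075.
Setting f'(k) = n+δ gives 0.38·3.58·k^(0.38−1) = 0.075, hence k_gold = (0.38·3.58/0.075)^(1/0.62) ≈ 107.1541.
y_gold = 3.58·107.1541^0.38 ≈ 21.1488.
c_gold = y_gold − (n+δ)·k_gold = 21.1488 − 0.075·107.1541 ≈ 13.1123.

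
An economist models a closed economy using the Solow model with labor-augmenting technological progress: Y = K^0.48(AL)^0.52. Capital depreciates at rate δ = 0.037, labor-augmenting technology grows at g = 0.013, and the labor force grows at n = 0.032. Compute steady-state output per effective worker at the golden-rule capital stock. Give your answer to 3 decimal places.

n + g + δ = 0.032 + 0.013 + 0.037 = 0.082.
Setting f'(k) = n+g+δ gives 0.48·k^(0.48−1) = 0.082, hence k_gold = (0.48/0.082)^(1/0.52) ≈ 29.9104.
Output: y_gold = k_gold^0.48 = 29.9104^0.48 ≈ 5.1097.

y_gold ≈ 5.110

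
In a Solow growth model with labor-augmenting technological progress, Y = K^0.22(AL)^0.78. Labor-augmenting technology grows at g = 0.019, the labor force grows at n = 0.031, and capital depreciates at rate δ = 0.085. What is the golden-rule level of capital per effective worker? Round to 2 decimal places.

Capital per effective worker breaks even when investment replaces (n + g + δ)·k; here n + g + δ = 0.135.
At the golden rule the marginal product of capital equals n+g+δ: 0.22·k^(0.22−1) = 0.135. Solving, k_gold = (0.22/0.135)^(1/0.78) ≈ 1.8703.

k_gold ≈ 1.87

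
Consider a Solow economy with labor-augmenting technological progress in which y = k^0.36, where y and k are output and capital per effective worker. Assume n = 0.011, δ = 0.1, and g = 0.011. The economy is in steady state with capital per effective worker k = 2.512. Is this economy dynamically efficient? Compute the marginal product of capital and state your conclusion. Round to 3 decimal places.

Break-even investment rate: n + g + δ = 0.011 + 0.011 + 0.1 = 0.122.
MPK = 0.36·k^(0.36−1) = 0.36·2.512^(-0.64) ≈ 0.1997.
MPK > 0.122, so the economy is dynamically efficient (under-saving).

dynamically efficient; MPK ≈ 0.200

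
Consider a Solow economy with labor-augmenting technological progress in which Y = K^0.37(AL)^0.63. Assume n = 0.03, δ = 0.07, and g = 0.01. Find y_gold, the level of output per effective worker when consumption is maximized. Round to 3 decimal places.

Capital per effective worker breaks even when investment replaces (n + g + δ)·k; here n + g + δ = 0.11.
Setting f'(k) = n+g+δ gives 0.37·k^(0.37−1) = 0.11, hence k_gold = (0.37/0.11)^(1/0.63) ≈ 6.8581.
Output: y_gold = k_gold^0.37 = 6.8581^0.37 ≈ 2.0389.

y_gold ≈ 2.039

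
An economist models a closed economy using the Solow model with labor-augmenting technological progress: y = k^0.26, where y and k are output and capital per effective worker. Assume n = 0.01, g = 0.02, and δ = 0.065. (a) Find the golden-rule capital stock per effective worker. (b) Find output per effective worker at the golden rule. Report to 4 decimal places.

(a) k_gold ≈ 3.8983; (b) y_gold ≈ 1.4244

n + g + δ = 0.01 + 0.02 + 0.065 = 0.095.
At the golden rule the marginal product of capital equals n+g+δ: 0.26·k^(0.26−1) = 0.095. Solving, k_gold = (0.26/0.095)^(1/0.74) ≈ 3.8983.
y_gold = 3.8983^0.26 ≈ 1.4244.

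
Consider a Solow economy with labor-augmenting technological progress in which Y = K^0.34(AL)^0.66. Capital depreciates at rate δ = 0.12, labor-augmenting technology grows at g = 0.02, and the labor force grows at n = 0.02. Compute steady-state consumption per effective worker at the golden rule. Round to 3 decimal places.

n + g + δ = 0.02 + 0.02 + 0.12 = 0.16.
At the golden rule the marginal product of capital equals n+g+δ: 0.34·k^(0.34−1) = 0.16. Solving, k_gold = (0.34/0.16)^(1/0.66) ≈ 3.1333.
y_gold = 3.1333^0.34 ≈ 1.4745.
c_gold = y_gold − (n+g+δ)·k_gold = 1.4745 − 0.16·3.1333 ≈ 0.9732.

c_gold ≈ 0.973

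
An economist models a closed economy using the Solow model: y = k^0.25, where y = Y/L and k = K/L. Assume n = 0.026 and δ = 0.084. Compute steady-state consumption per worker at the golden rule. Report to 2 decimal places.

The effective depreciation rate is n + δ = 0.026 + 0.084 = 0.11.
Setting f'(k) = n+δ gives 0.25·k^(0.25−1) = 0.11, hence k_gold = (0.25/0.11)^(1/0.75) ≈ 2.9881.
y_gold = 2.9881^0.25 ≈ 1.3148.
c_gold = y_gold − (n+δ)·k_gold = 1.3148 − 0.11·2.9881 ≈ 0.9861.

c_gold ≈ 0.99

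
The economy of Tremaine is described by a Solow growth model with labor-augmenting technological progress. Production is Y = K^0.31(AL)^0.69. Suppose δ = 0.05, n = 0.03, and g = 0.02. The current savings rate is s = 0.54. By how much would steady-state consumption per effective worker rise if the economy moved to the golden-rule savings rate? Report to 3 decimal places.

Capital per effective worker breaks even when investment replaces (n + g + δ)·k; here n + g + δ = 0.1.
Current steady state (s = 0.54): k* = (0.54/0.1)^(1/0.69) ≈ 11.5197, y* = 11.5197^0.31 ≈ 2.1333, c* = (1−0.54)·2.1333 ≈ 0.9813.
Setting f'(k) = n+g+δ gives 0.31·k^(0.31−1) = 0.1, hence k_gold = (0.31/0.1)^(1/0.69) ≈ 5.1537.
y_gold = 5.1537^0.31 ≈ 1.6625, c_gold = y_gold − 0.1·k_gold ≈ 1.1471.
Gain: Δc = 1.1471 − 0.9813 ≈ 0.1658.

Δc ≈ 0.166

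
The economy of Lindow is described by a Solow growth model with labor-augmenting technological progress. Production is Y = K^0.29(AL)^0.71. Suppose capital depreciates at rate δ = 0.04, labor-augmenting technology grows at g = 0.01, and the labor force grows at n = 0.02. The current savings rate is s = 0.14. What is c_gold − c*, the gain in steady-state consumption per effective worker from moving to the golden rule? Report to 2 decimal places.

n + g + δ = 0.02 + 0.01 + 0.04 = 0.07.
Current steady state (s = 0.14): k* = (0.14/0.07)^(1/0.71) ≈ 2.6545, y* = 2.6545^0.29 ≈ 1.3273, c* = (1−0.14)·1.3273 ≈ 1.1414.
Golden rule sets MPK = n+g+δ: 0.29·k^(0.29−1) = 0.07, so k_gold = (0.29/0.07)^(1/0.71) ≈ 7.4035.
y_gold = 7.4035^0.29 ≈ 1.7870, c_gold = y_gold − 0.07·k_gold ≈ 1.2688.
Gain: Δc = 1.2688 − 1.1414 ≈ 0.1274.

Δc ≈ 0.13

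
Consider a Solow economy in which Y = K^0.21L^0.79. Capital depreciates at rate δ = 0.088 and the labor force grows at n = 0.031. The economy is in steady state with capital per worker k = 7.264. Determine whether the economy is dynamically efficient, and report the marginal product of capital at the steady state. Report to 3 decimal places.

The effective depreciation rate is n + δ = 0.031 + 0.088 = 0.119.
MPK = 0.21·k^(0.21−1) = 0.21·7.264^(-0.79) ≈ 0.0438.
MPK < 0.119, so the economy is dynamically inefficient (over-saving).

dynamically inefficient; MPK ≈ 0.044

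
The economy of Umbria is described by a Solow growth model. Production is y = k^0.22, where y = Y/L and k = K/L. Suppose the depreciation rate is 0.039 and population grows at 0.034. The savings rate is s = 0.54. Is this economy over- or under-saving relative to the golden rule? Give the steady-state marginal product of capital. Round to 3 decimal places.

over-saving; MPK ≈ 0.030

Capital per worker breaks even when investment replaces (n + δ)·k; here n + δ = 0.073.
Steady-state k*: s·k^0.22 = 0.073·k gives k* = (0.54/0.073)^(1/0.78) ≈ 13.0075.
MPK = 0.22·13.0075^(-0.78) ≈ 0.0297.
MPK < n+δ = 0.073, so the economy is dynamically inefficient (over-saving).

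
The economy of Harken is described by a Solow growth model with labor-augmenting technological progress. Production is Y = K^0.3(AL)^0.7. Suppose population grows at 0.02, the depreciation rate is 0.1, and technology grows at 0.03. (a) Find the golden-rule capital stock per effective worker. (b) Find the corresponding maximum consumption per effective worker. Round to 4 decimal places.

(a) k_gold ≈ 2.6918; (b) c_gold ≈ 0.9421

Break-even investment rate: n + g + δ = 0.02 + 0.03 + 0.1 = 0.15.
At the golden rule the marginal product of capital equals n+g+δ: 0.3·k^(0.3−1) = 0.15. Solving, k_gold = (0.3/0.15)^(1/0.7) ≈ 2.6918.
y_gold = 2.6918^0.3 ≈ 1.3459; c_gold = y_gold − 0.15·k_gold ≈ 0.9421.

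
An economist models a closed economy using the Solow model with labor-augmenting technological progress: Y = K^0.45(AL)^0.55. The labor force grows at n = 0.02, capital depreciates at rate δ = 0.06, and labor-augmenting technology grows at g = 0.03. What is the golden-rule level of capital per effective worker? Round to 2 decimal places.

n + g + δ = 0.02 + 0.03 + 0.06 = 0.11.
Setting f'(k) = n+g+δ gives 0.45·k^(0.45−1) = 0.11, hence k_gold = (0.45/0.11)^(1/0.55) ≈ 12.9539.

k_gold ≈ 12.95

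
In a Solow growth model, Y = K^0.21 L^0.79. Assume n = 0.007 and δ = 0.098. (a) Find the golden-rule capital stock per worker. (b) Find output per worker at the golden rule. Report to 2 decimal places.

Break-even investment rate: n + δ = 0.007 + 0.098 = 0.105.
Golden rule sets MPK = n+δ: 0.21·k^(0.21−1) = 0.105, so k_gold = (0.21/0.105)^(1/0.79) ≈ 2.4046.
y_gold = 2.4046^0.21 ≈ 1.2023.

(a) k_gold ≈ 2.40; (b) y_gold ≈ 1.20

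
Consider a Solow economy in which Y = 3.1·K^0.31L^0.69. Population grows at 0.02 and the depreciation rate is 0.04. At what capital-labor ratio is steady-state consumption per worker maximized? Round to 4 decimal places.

k_gold ≈ 55.6874

Capital per worker breaks even when investment replaces (n + δ)·k; here n + δ = 0.06.
Maximizing c = f(k) − (n+δ)·k gives f'(k) = n+δ, i.e. 0.31·3.1·k^(0.31−1) = 0.06, so k_gold = (0.31·3.1/0.06)^(1/0.69) ≈ 55.6874.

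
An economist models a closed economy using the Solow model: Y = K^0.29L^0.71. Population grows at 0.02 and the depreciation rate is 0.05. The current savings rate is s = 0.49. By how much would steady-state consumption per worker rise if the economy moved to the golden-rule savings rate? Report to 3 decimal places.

Δc ≈ 0.140

n + δ = 0.02 + 0.05 = 0.07.
Current steady state (s = 0.49): k* = (0.49/0.07)^(1/0.71) ≈ 15.4981, y* = 15.4981^0.29 ≈ 2.2140, c* = (1−0.49)·2.2140 ≈ 1.1291.
Maximizing c = f(k) − (n+δ)·k gives f'(k) = n+δ, i.e. 0.29·k^(0.29−1) = 0.07, so k_gold = (0.29/0.07)^(1/0.71) ≈ 7.4035.
y_gold = 7.4035^0.29 ≈ 1.7870, c_gold = y_gold − 0.07·k_gold ≈ 1.2688.
Gain: Δc = 1.2688 − 1.1291 ≈ 0.1397.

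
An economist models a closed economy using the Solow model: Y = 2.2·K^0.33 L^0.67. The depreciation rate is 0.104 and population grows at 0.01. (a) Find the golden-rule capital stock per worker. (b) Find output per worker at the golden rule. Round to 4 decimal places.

(a) k_gold ≈ 15.8507; (b) y_gold ≈ 5.4757

Capital per worker breaks even when investment replaces (n + δ)·k; here n + δ = 0.114.
Setting f'(k) = n+δ gives 0.33·2.2·k^(0.33−1) = 0.114, hence k_gold = (0.33·2.2/0.114)^(1/0.67) ≈ 15.8507.
y_gold = 2.2·15.8507^0.33 ≈ 5.4757.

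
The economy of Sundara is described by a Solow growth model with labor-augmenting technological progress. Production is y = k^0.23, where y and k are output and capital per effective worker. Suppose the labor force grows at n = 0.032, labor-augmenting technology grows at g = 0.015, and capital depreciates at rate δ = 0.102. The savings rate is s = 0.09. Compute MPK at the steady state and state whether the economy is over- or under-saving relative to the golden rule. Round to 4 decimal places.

under-saving; MPK ≈ 0.3808

n + g + δ = 0.032 + 0.015 + 0.102 = 0.149.
Steady-state k*: s·k^0.23 = 0.149·k gives k* = (0.09/0.149)^(1/0.77) ≈ 0.5196.
MPK = 0.23·0.5196^(-0.77) ≈ 0.3808.
MPK > n+g+δ = 0.149, so the economy is dynamically efficient (under-saving).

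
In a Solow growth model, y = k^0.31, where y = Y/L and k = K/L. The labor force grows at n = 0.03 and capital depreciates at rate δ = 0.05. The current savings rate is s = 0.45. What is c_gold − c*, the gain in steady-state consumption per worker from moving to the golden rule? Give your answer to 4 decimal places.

Δc ≈ 0.0731

Capital per worker breaks even when investment replaces (n + δ)·k; here n + δ = 0.08.
Current steady state (s = 0.45): k* = (0.45/0.08)^(1/0.69) ≈ 12.2218, y* = 12.2218^0.31 ≈ 2.1728, c* = (1−0.45)·2.1728 ≈ 1.1950.
Maximizing c = f(k) − (n+δ)·k gives f'(k) = n+δ, i.e. 0.31·k^(0.31−1) = 0.08, so k_gold = (0.31/0.08)^(1/0.69) ≈ 7.1214.
y_gold = 7.1214^0.31 ≈ 1.8378, c_gold = y_gold − 0.08·k_gold ≈ 1.2681.
Gain: Δc = 1.2681 − 1.1950 ≈ 0.0731.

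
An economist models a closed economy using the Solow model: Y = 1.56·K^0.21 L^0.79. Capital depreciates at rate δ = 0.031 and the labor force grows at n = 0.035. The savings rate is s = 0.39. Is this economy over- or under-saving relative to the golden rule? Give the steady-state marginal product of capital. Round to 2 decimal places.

over-saving; MPK ≈ 0.04

Capital per worker breaks even when investment replaces (n + δ)·k; here n + δ = 0.066.
Steady-state k*: s·A·k^0.21 = 0.066·k gives k* = (0.39·1.56/0.066)^(1/0.79) ≈ 16.6368.
MPK = 0.21·1.56·16.6368^(-0.79) ≈ 0.0355.
MPK < n+δ = 0.066, so the economy is dynamically inefficient (over-saving).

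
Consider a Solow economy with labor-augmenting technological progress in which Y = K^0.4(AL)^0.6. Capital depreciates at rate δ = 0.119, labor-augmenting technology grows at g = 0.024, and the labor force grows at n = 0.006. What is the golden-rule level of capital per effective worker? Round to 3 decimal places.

k_gold ≈ 5.185

Capital per effective worker breaks even when investment replaces (n + g + δ)·k; here n + g + δ = 0.149.
Setting f'(k) = n+g+δ gives 0.4·k^(0.4−1) = 0.149, hence k_gold = (0.4/0.149)^(1/0.6) ≈ 5.1855.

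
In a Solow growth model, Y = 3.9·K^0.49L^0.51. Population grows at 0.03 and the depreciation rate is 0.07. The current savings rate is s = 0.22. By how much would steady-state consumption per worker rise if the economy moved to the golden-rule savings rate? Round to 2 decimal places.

Δc ≈ 9.87

Break-even investment rate: n + δ = 0.03 + 0.07 = 0.1.
Current steady state (s = 0.22): k* = (0.22·3.9/0.1)^(1/0.51) ≈ 67.6655, y* = 3.9·67.6655^0.49 ≈ 30.7570, c* = (1−0.22)·30.7570 ≈ 23.9905.
Golden rule sets MPK = n+δ: 0.49·3.9·k^(0.49−1) = 0.1, so k_gold = (0.49·3.9/0.1)^(1/0.51) ≈ 325.2939.
y_gold = 3.9·325.2939^0.49 ≈ 66.3865, c_gold = y_gold − 0.1·k_gold ≈ 33.8571.
Gain: Δc = 33.8571 − 23.9905 ≈ 9.8666.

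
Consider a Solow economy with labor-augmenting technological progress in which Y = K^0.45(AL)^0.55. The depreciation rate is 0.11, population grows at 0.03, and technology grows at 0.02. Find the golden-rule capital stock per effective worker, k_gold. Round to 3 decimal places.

k_gold ≈ 6.554

Break-even investment rate: n + g + δ = 0.03 + 0.02 + 0.11 = 0.16.
Golden rule sets MPK = n+g+δ: 0.45·k^(0.45−1) = 0.16, so k_gold = (0.45/0.16)^(1/0.55) ≈ 6.5544.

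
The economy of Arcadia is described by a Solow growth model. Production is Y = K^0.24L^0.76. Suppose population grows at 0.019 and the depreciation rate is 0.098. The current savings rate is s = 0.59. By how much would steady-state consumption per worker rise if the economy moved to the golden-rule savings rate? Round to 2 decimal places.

The effective depreciation rate is n + δ = 0.019 + 0.098 = 0.117.
Current steady state (s = 0.59): k* = (0.59/0.117)^(1/0.76) ≈ 8.4054, y* = 8.4054^0.24 ≈ 1.6668, c* = (1−0.59)·1.6668 ≈ 0.6834.
Golden rule sets MPK = n+δ: 0.24·k^(0.24−1) = 0.117, so k_gold = (0.24/0.117)^(1/0.76) ≈ 2.5737.
y_gold = 2.5737^0.24 ≈ 1.2547, c_gold = y_gold − 0.117·k_gold ≈ 0.9536.
Gain: Δc = 0.9536 − 0.6834 ≈ 0.2702.

Δc ≈ 0.27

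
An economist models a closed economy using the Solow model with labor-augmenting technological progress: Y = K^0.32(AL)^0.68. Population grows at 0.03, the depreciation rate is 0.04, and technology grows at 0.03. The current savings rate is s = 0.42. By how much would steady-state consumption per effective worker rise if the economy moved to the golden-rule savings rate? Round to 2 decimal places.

Δc ≈ 0.04

n + g + δ = 0.03 + 0.03 + 0.04 = 0.1.
Current steady state (s = 0.42): k* = (0.42/0.1)^(1/0.68) ≈ 8.2517, y* = 8.2517^0.32 ≈ 1.9647, c* = (1−0.42)·1.9647 ≈ 1.1395.
Maximizing c = f(k) − (n+g+δ)·k gives f'(k) = n+g+δ, i.e. 0.32·k^(0.32−1) = 0.1, so k_gold = (0.32/0.1)^(1/0.68) ≈ 5.5318.
y_gold = 5.5318^0.32 ≈ 1.7287, c_gold = y_gold − 0.1·k_gold ≈ 1.1755.
Gain: Δc = 1.1755 − 1.1395 ≈ 0.0360.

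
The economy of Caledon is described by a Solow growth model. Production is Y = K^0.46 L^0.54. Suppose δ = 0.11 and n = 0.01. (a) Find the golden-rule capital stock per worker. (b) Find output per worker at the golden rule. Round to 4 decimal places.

The effective depreciation rate is n + δ = 0.01 + 0.11 = 0.12.
Golden rule sets MPK = n+δ: 0.46·k^(0.46−1) = 0.12, so k_gold = (0.46/0.12)^(1/0.54) ≈ 12.0420.
y_gold = 12.0420^0.46 ≈ 3.1414.

(a) k_gold ≈ 12.0420; (b) y_gold ≈ 3.1414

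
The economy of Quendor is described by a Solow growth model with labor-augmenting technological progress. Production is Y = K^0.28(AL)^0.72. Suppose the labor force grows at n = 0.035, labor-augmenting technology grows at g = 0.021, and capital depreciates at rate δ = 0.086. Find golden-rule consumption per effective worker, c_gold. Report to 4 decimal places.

c_gold ≈ 0.9376

Break-even investment rate: n + g + δ = 0.035 + 0.021 + 0.086 = 0.142.
Setting f'(k) = n+g+δ gives 0.28·k^(0.28−1) = 0.142, hence k_gold = (0.28/0.142)^(1/0.72) ≈ 2.5677.
y_gold = 2.5677^0.28 ≈ 1.3022.
c_gold = y_gold − (n+g+δ)·k_gold = 1.3022 − 0.142·2.5677 ≈ 0.9376.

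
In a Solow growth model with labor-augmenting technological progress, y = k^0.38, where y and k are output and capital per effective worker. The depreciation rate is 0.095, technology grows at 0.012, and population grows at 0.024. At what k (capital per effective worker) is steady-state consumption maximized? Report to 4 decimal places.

Break-even investment rate: n + g + δ = 0.024 + 0.012 + 0.095 = 0.131.
At the golden rule the marginal product of capital equals n+g+δ: 0.38·k^(0.38−1) = 0.131. Solving, k_gold = (0.38/0.131)^(1/0.62) ≈ 5.5717.

k_gold ≈ 5.5717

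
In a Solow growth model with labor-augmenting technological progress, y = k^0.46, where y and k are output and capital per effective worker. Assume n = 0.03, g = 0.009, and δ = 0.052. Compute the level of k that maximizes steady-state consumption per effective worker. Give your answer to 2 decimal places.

k_gold ≈ 20.10

Break-even investment rate: n + g + δ = 0.03 + 0.009 + 0.052 = 0.091.
At the golden rule the marginal product of capital equals n+g+δ: 0.46·k^(0.46−1) = 0.091. Solving, k_gold = (0.46/0.091)^(1/0.54) ≈ 20.0992.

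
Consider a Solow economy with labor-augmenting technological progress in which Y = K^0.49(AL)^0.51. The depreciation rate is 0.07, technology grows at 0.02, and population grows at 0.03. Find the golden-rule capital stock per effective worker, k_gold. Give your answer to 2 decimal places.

k_gold ≈ 15.78

Break-even investment rate: n + g + δ = 0.03 + 0.02 + 0.07 = 0.12.
Golden rule sets MPK = n+g+δ: 0.49·k^(0.49−1) = 0.12, so k_gold = (0.49/0.12)^(1/0.51) ≈ 15.7786.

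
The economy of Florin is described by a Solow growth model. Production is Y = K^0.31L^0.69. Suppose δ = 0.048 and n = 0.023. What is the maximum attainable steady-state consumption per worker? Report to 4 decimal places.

c_gold ≈ 1.3379

Capital per worker breaks even when investment replaces (n + δ)·k; here n + δ = 0.071.
At the golden rule the marginal product of capital equals n+δ: 0.31·k^(0.31−1) = 0.071. Solving, k_gold = (0.31/0.071)^(1/0.69) ≈ 8.4662.
y_gold = 8.4662^0.31 ≈ 1.9390.
c_gold = y_gold − (n+δ)·k_gold = 1.9390 − 0.071·8.4662 ≈ 1.3379.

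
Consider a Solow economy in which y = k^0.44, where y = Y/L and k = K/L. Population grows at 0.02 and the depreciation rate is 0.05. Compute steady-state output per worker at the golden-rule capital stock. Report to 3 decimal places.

Capital per worker breaks even when investment replaces (n + δ)·k; here n + δ = 0.07.
At the golden rule the marginal product of capital equals n+δ: 0.44·k^(0.44−1) = 0.07. Solving, k_gold = (0.44/0.07)^(1/0.56) ≈ 26.6461.
Output: y_gold = k_gold^0.44 = 26.6461^0.44 ≈ 4.2391.

y_gold ≈ 4.239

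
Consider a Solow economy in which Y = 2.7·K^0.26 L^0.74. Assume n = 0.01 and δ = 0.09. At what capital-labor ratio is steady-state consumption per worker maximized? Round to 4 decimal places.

Capital per worker breaks even when investment replaces (n + δ)·k; here n + δ = 0.1.
At the golden rule the marginal product of capital equals n+δ: 0.26·2.7·k^(0.26−1) = 0.1. Solving, k_gold = (0.26·2.7/0.1)^(1/0.74) ≈ 13.9219.

k_gold ≈ 13.9219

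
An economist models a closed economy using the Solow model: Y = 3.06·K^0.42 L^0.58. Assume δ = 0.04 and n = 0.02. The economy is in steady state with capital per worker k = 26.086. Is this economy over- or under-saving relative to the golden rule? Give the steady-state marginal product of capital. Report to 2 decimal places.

The effective depreciation rate is n + δ = 0.02 + 0.04 = 0.06.
MPK = 0.42·3.06·k^(0.42−1) = 0.42·3.06·26.086^(-0.58) ≈ 0.1938.
MPK > 0.06, so the economy is dynamically efficient (under-saving).

under-saving; MPK ≈ 0.19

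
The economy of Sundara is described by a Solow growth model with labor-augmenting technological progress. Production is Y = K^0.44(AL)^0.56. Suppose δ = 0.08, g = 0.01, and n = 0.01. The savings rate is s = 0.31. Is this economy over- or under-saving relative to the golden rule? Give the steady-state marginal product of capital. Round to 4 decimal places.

Capital per effective worker breaks even when investment replaces (n + g + δ)·k; here n + g + δ = 0.1.
Steady-state k*: s·k^0.44 = 0.1·k gives k* = (0.31/0.1)^(1/0.56) ≈ 7.5410.
MPK = 0.44·7.5410^(-0.56) ≈ 0.1419.
MPK > n+g+δ = 0.1, so the economy is dynamically efficient (under-saving).

under-saving; MPK ≈ 0.1419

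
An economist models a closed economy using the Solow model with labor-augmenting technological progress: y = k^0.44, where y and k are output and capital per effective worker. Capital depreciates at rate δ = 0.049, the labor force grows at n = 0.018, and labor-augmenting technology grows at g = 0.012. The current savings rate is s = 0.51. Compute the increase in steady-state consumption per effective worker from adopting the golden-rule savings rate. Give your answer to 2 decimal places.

n + g + δ = 0.018 + 0.012 + 0.049 = 0.079.
Current steady state (s = 0.51): k* = (0.51/0.079)^(1/0.56) ≈ 27.9465, y* = 27.9465^0.44 ≈ 4.3290, c* = (1−0.51)·4.3290 ≈ 2.1212.
At the golden rule the marginal product of capital equals n+g+δ: 0.44·k^(0.44−1) = 0.079. Solving, k_gold = (0.44/0.079)^(1/0.56) ≈ 21.4700.
y_gold = 21.4700^0.44 ≈ 3.8548, c_gold = y_gold − 0.079·k_gold ≈ 2.1587.
Gain: Δc = 2.1587 − 2.1212 ≈ 0.0375.

Δc ≈ 0.04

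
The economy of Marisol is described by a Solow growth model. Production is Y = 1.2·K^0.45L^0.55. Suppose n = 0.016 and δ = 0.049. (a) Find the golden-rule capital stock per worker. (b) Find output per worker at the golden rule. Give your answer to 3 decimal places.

(a) k_gold ≈ 46.966; (b) y_gold ≈ 6.784

The effective depreciation rate is n + δ = 0.016 + 0.049 = 0.065.
Setting f'(k) = n+δ gives 0.45·1.2·k^(0.45−1) = 0.065, hence k_gold = (0.45·1.2/0.065)^(1/0.55) ≈ 46.9659.
y_gold = 1.2·46.9659^0.45 ≈ 6.7840.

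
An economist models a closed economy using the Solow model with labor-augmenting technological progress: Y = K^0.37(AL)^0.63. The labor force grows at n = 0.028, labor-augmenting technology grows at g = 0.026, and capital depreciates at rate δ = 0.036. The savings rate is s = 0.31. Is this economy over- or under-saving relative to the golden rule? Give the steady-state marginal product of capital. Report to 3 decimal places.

Capital per effective worker breaks even when investment replaces (n + g + δ)·k; here n + g + δ = 0.09.
Steady-state k*: s·k^0.37 = 0.09·k gives k* = (0.31/0.09)^(1/0.63) ≈ 7.1215.
MPK = 0.37·7.1215^(-0.63) ≈ 0.1074.
MPK > n+g+δ = 0.09, so the economy is dynamically efficient (under-saving).

under-saving; MPK ≈ 0.107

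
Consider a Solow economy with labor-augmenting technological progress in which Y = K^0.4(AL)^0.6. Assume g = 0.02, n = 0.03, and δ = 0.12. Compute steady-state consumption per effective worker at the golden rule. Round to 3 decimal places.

n + g + δ = 0.03 + 0.02 + 0.12 = 0.17.
Setting f'(k) = n+g+δ gives 0.4·k^(0.4−1) = 0.17, hence k_gold = (0.4/0.17)^(1/0.6) ≈ 4.1625.
y_gold = 4.1625^0.4 ≈ 1.7691.
c_gold = y_gold − (n+g+δ)·k_gold = 1.7691 − 0.17·4.1625 ≈ 1.0614.

c_gold ≈ 1.061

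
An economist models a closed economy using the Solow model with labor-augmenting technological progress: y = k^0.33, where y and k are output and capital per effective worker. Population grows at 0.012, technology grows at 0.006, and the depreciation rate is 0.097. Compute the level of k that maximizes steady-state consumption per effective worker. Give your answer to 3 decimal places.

n + g + δ = 0.012 + 0.006 + 0.097 = 0.115.
Maximizing c = f(k) − (n+g+δ)·k gives f'(k) = n+g+δ, i.e. 0.33·k^(0.33−1) = 0.115, so k_gold = (0.33/0.115)^(1/0.67) ≈ 4.8229.

k_gold ≈ 4.823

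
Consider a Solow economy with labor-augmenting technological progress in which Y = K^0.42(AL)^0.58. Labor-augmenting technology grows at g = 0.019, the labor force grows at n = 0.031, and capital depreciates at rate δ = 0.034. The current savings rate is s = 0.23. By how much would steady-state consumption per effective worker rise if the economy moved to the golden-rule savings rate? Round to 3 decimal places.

Δc ≈ 0.263

n + g + δ = 0.031 + 0.019 + 0.034 = 0.084.
Current steady state (s = 0.23): k* = (0.23/0.084)^(1/0.58) ≈ 5.6783, y* = 5.6783^0.42 ≈ 2.0738, c* = (1−0.23)·2.0738 ≈ 1.5968.
At the golden rule the marginal product of capital equals n+g+δ: 0.42·k^(0.42−1) = 0.084. Solving, k_gold = (0.42/0.084)^(1/0.58) ≈ 16.0369.
y_gold = 16.0369^0.42 ≈ 3.2074, c_gold = y_gold − 0.084·k_gold ≈ 1.8603.
Gain: Δc = 1.8603 − 1.5968 ≈ 0.2634.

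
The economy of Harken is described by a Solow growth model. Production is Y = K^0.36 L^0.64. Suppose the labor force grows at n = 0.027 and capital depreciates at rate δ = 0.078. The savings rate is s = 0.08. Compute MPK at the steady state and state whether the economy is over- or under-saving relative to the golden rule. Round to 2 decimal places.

The effective depreciation rate is n + δ = 0.027 + 0.078 = 0.105.
Steady-state k*: s·k^0.36 = 0.105·k gives k* = (0.08/0.105)^(1/0.64) ≈ 0.6538.
MPK = 0.36·0.6538^(-0.64) ≈ 0.4725.
MPK > n+δ = 0.105, so the economy is dynamically efficient (under-saving).

under-saving; MPK ≈ 0.47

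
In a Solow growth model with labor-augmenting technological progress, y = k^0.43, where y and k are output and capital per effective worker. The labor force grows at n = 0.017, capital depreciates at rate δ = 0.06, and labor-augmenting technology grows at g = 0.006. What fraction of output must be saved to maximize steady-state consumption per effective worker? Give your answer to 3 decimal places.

n + g + δ = 0.017 + 0.006 + 0.06 = 0.083.
At the golden rule MPK = n+g+δ, and in any Cobb-Douglas steady state s = (n+g+δ)·k/y = MPK·k/y = capital's share 0.43.

s_gold = 0.430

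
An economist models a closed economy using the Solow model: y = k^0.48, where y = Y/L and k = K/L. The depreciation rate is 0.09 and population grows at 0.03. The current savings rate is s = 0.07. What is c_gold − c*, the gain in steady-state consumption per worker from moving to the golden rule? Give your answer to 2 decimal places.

n + δ = 0.03 + 0.09 = 0.12.
Current steady state (s = 0.07): k* = (0.07/0.12)^(1/0.52) ≈ 0.3547, y* = 0.3547^0.48 ≈ 0.6080, c* = (1−0.07)·0.6080 ≈ 0.5655.
Setting f'(k) = n+δ gives 0.48·k^(0.48−1) = 0.12, hence k_gold = (0.48/0.12)^(1/0.52) ≈ 14.3816.
y_gold = 14.3816^0.48 ≈ 3.5954, c_gold = y_gold − 0.12·k_gold ≈ 1.8696.
Gain: Δc = 1.8696 − 0.5655 ≈ 1.3041.

Δc ≈ 1.30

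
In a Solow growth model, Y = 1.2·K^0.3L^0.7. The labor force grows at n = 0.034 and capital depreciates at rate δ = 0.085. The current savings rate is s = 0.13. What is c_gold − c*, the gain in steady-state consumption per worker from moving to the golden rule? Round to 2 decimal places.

The effective depreciation rate is n + δ = 0.034 + 0.085 = 0.119.
Current steady state (s = 0.13): k* = (0.13·1.2/0.119)^(1/0.7) ≈ 1.4722, y* = 1.2·1.4722^0.3 ≈ 1.3476, c* = (1−0.13)·1.3476 ≈ 1.1724.
At the golden rule the marginal product of capital equals n+δ: 0.3·1.2·k^(0.3−1) = 0.119. Solving, k_gold = (0.3·1.2/0.119)^(1/0.7) ≈ 4.8618.
y_gold = 1.2·4.8618^0.3 ≈ 1.9285, c_gold = y_gold − 0.119·k_gold ≈ 1.3499.
Gain: Δc = 1.3499 − 1.1724 ≈ 0.1775.

Δc ≈ 0.18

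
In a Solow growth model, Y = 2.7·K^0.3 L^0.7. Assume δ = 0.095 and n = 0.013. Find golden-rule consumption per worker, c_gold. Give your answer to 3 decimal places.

c_gold ≈ 4.482

n + δ = 0.013 + 0.095 = 0.108.
Golden rule sets MPK = n+δ: 0.3·2.7·k^(0.3−1) = 0.108, so k_gold = (0.3·2.7/0.108)^(1/0.7) ≈ 17.7864.
y_gold = 2.7·17.7864^0.3 ≈ 6.4031.
c_gold = y_gold − (n+δ)·k_gold = 6.4031 − 0.108·17.7864 ≈ 4.4822.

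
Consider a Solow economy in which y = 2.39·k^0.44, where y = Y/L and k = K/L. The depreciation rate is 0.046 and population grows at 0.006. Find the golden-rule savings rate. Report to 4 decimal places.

s_gold = 0.4400

n + δ = 0.006 + 0.046 = 0.052.
At the golden rule MPK = n+δ, and in any Cobb-Douglas steady state s = (n+δ)·k/y = MPK·k/y = capital's share 0.44.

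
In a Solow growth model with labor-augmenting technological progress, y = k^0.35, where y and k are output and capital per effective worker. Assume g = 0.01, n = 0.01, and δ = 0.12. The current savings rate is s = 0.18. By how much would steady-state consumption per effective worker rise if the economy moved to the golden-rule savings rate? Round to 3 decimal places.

Δc ≈ 0.126

n + g + δ = 0.01 + 0.01 + 0.12 = 0.14.
Current steady state (s = 0.18): k* = (0.18/0.14)^(1/0.65) ≈ 1.4720, y* = 1.4720^0.35 ≈ 1.1449, c* = (1−0.18)·1.1449 ≈ 0.9388.
Golden rule sets MPK = n+g+δ: 0.35·k^(0.35−1) = 0.14, so k_gold = (0.35/0.14)^(1/0.65) ≈ 4.0946.
y_gold = 4.0946^0.35 ≈ 1.6379, c_gold = y_gold − 0.14·k_gold ≈ 1.0646.
Gain: Δc = 1.0646 − 0.9388 ≈ 0.1258.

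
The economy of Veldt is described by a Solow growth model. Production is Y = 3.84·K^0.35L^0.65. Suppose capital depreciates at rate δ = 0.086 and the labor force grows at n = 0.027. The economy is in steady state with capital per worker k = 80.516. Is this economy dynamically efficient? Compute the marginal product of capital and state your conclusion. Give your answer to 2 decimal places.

dynamically inefficient; MPK ≈ 0.08

n + δ = 0.027 + 0.086 = 0.113.
MPK = 0.35·3.84·k^(0.35−1) = 0.35·3.84·80.516^(-0.65) ≈ 0.0775.
MPK < 0.113, so the economy is dynamically inefficient (over-saving).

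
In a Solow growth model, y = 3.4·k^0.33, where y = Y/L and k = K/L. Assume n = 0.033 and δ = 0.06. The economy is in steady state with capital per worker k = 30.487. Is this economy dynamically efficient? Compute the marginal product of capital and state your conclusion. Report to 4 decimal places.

dynamically efficient; MPK ≈ 0.1137

n + δ = 0.033 + 0.06 = 0.093.
MPK = 0.33·3.4·k^(0.33−1) = 0.33·3.4·30.487^(-0.67) ≈ 0.1137.
MPK > 0.093, so the economy is dynamically efficient (under-saving).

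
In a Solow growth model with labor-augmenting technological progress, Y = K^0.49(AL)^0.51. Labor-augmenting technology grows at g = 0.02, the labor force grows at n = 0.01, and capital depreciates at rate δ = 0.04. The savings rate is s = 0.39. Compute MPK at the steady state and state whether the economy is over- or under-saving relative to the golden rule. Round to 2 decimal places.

under-saving; MPK ≈ 0.09

The effective depreciation rate is n + g + δ = 0.01 + 0.02 + 0.04 = 0.07.
Steady-state k*: s·k^0.49 = 0.07·k gives k* = (0.39/0.07)^(1/0.51) ≈ 29.0188.
MPK = 0.49·29.0188^(-0.51) ≈ 0.0879.
MPK > n+g+δ = 0.07, so the economy is dynamically efficient (under-saving).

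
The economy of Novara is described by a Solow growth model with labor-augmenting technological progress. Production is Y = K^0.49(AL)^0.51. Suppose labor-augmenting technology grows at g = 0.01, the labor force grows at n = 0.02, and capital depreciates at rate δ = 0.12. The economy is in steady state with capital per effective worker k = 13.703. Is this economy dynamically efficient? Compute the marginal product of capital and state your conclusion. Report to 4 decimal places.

n + g + δ = 0.02 + 0.01 + 0.12 = 0.15.
MPK = 0.49·k^(0.49−1) = 0.49·13.703^(-0.51) ≈ 0.1289.
MPK < 0.15, so the economy is dynamically inefficient (over-saving).

dynamically inefficient; MPK ≈ 0.1289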